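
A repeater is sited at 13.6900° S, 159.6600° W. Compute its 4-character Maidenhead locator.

BH06

Add 180° to longitude and 90° to latitude: 20.34, 76.31.
Field: lon ⌊20.34/20⌋ = 1 → B; lat ⌊76.31/10⌋ = 7 → H.
Square: lon ⌊0.34/2⌋ = 0; lat ⌊6.31/1⌋ = 6.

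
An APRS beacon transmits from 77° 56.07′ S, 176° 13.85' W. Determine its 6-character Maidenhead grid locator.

Add 180° to longitude and 90° to latitude: 3.7692, 12.0655.
Field: 3.7692/20 → 0 → A, 12.0655/10 → 1 → B; chars AB.
Square: 3.7692/2 → 1, 2.0655/1 → 2; chars 12.
Subsquare: 1.7692/0.0833333 → 21 → v, 0.0655/0.0416667 → 1 → b; chars vb.

AB12vb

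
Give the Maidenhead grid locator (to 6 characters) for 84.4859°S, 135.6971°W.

CA25dm

Add 180° to longitude and 90° to latitude: 44.3029, 5.5141.
Field: lon ⌊44.3029/20⌋ = 2 → C; lat ⌊5.5141/10⌋ = 0 → A.
Square: lon ⌊4.3029/2⌋ = 2; lat ⌊5.5141/1⌋ = 5.
Subsquare: lon ⌊0.3029/0.0833333⌋ = 3 → d; lat ⌊0.5141/0.0416667⌋ = 12 → m.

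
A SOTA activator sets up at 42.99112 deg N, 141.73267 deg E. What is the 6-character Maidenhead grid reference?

Offset from 180°W / 90°S: lon 321.7327°, lat 132.9911°.
Field: lon ⌊321.7327/20⌋ = 16 → Q; lat ⌊132.9911/10⌋ = 13 → N.
Square: lon ⌊1.7327/2⌋ = 0; lat ⌊2.9911/1⌋ = 2.
Subsquare: lon ⌊1.7327/0.0833333⌋ = 20 → u; lat ⌊0.9911/0.0416667⌋ = 23 → x.

QN02ux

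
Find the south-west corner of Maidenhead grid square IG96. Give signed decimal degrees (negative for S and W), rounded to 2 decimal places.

-24.00, -2.00

Field I=8, G=6: +8·20° lon, +6·10° lat → SW at lon -20°, lat -30°.
Square 9, 6: +9·2° lon, +6·1° lat → SW at lon -2°, lat -24°.
latitude -24.00, longitude -2.00.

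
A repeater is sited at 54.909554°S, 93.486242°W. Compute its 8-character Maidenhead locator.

ED35gc11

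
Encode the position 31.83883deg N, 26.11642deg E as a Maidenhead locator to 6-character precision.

Offset from 180°W / 90°S: lon 206.1164°, lat 121.8388°.
Field: 206.1164/20 → 10 → K, 121.8388/10 → 12 → M; chars KM.
Square: 6.1164/2 → 3, 1.8388/1 → 1; chars 31.
Subsquare: 0.1164/0.0833333 → 1 → b, 0.8388/0.0416667 → 20 → u; chars bu.

KM31bu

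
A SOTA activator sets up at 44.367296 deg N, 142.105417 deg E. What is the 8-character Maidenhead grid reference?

Offset from 180°W / 90°S: lon 322.10542°, lat 134.36730°.
Field: 322.10542/20 → 16 → Q, 134.36730/10 → 13 → N; chars QN.
Square: 2.10542/2 → 1, 4.36730/1 → 4; chars 14.
Subsquare: 0.10542/0.0833333 → 1 → b, 0.36730/0.0416667 → 8 → i; chars bi.
Extended square: 0.02208/0.00833333 → 2, 0.03396/0.00416667 → 8; chars 28.

QN14bi28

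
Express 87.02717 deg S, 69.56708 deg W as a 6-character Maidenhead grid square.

FA52fx

Shift to the Maidenhead origin (180°W, 90°S): lon 110.4329, lat 2.9728.
Field: 110.4329/20 → 5 → F, 2.9728/10 → 0 → A; chars FA.
Square: 10.4329/2 → 5, 2.9728/1 → 2; chars 52.
Subsquare: 0.4329/0.0833333 → 5 → f, 0.9728/0.0416667 → 23 → x; chars fx.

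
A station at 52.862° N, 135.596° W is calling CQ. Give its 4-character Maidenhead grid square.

Shift to the Maidenhead origin (180°W, 90°S): lon 44.40, lat 142.86.
Field: lon ⌊44.40/20⌋ = 2 → C; lat ⌊142.86/10⌋ = 14 → O.
Square: lon ⌊4.40/2⌋ = 2; lat ⌊2.86/1⌋ = 2.

CO22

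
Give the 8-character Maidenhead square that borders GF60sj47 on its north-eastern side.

GF60sj58

Longitude extended square 4; +1 → 5.
Latitude extended square 7; +1 → 8.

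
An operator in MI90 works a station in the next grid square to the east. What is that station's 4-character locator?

Longitude square 9; +1 → 10, wraps to 0, carry into field.
Longitude field M = 12; +1 → 13 = N.
The latitude characters are unchanged.

NI00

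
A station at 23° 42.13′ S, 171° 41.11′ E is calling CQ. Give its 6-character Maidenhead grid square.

RG56uh

Add 180° to longitude and 90° to latitude: 351.6852, 66.2978.
Field: lon ⌊351.6852/20⌋ = 17 → R; lat ⌊66.2978/10⌋ = 6 → G.
Square: lon ⌊11.6852/2⌋ = 5; lat ⌊6.2978/1⌋ = 6.
Subsquare: lon ⌊1.6852/0.0833333⌋ = 20 → u; lat ⌊0.2978/0.0416667⌋ = 7 → h.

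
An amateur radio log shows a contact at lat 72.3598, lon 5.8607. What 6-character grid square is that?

Add 180° to longitude and 90° to latitude: 185.8607, 162.3598.
Field: 185.8607/20 → 9 → J, 162.3598/10 → 16 → Q; chars JQ.
Square: 5.8607/2 → 2, 2.3598/1 → 2; chars 22.
Subsquare: 1.8607/0.0833333 → 22 → w, 0.3598/0.0416667 → 8 → i; chars wi.

JQ22wi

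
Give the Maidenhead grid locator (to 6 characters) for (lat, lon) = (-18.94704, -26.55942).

HH61rb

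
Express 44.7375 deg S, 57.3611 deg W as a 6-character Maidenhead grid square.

GE15hg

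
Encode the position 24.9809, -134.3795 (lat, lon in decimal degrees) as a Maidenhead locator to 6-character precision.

CL24tx

Add 180° to longitude and 90° to latitude: 45.6205, 114.9809.
Field: lon ⌊45.6205/20⌋ = 2 → C; lat ⌊114.9809/10⌋ = 11 → L.
Square: lon ⌊5.6205/2⌋ = 2; lat ⌊4.9809/1⌋ = 4.
Subsquare: lon ⌊1.6205/0.0833333⌋ = 19 → t; lat ⌊0.9809/0.0416667⌋ = 23 → x.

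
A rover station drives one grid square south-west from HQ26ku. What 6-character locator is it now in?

HQ26jt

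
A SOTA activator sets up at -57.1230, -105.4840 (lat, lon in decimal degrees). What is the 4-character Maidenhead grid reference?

DD72

Offset from 180°W / 90°S: lon 74.52°, lat 32.88°.
Field: lon ⌊74.52/20⌋ = 3 → D; lat ⌊32.88/10⌋ = 3 → D.
Square: lon ⌊14.52/2⌋ = 7; lat ⌊2.88/1⌋ = 2.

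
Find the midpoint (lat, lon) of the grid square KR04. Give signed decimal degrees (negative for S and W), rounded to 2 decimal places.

84.50, 21.00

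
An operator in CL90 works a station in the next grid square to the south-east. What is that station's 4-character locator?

DK09

Longitude square 9; +1 → 10, wraps to 0, carry into field.
Longitude field C = 2; +1 → 3 = D.
Latitude square 0; −1 → -1, wraps to 9, carry into field.
Latitude field L = 11; −1 → 10 = K.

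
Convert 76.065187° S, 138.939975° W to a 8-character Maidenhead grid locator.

Offset from 180°W / 90°S: lon 41.06002°, lat 13.93481°.
Field: lon ⌊41.06002/20⌋ = 2 → C; lat ⌊13.93481/10⌋ = 1 → B.
Square: lon ⌊1.06002/2⌋ = 0; lat ⌊3.93481/1⌋ = 3.
Subsquare: lon ⌊1.06002/0.0833333⌋ = 12 → m; lat ⌊0.93481/0.0416667⌋ = 22 → w.
Extended square: lon ⌊0.06002/0.00833333⌋ = 7; lat ⌊0.01815/0.00416667⌋ = 4.

CB03mw74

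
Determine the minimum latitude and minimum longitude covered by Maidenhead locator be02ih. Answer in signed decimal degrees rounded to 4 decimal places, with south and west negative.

-47.7083, -159.3333

Field B=1, E=4: +1·20° lon, +4·10° lat → SW at lon -160°, lat -50°.
Square 0, 2: +0·2° lon, +2·1° lat → SW at lon -160°, lat -48°.
Subsquare i=8, h=7: +8·0.0833333° lon, +7·0.0416667° lat → SW at lon -159.333°, lat -47.7083°.
latitude -47.7083, longitude -159.3333.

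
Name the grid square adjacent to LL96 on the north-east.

ML07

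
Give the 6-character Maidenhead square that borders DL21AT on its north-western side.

DL11xu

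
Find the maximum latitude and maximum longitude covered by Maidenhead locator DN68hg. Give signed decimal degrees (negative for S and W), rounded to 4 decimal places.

Field D=3, N=13: +3·20° lon, +13·10° lat → SW at lon -120°, lat 40°.
Square 6, 8: +6·2° lon, +8·1° lat → SW at lon -108°, lat 48°.
Subsquare h=7, g=6: +7·0.0833333° lon, +6·0.0416667° lat → SW at lon -107.417°, lat 48.25°.
Cell spans 0.0833333° lon × 0.0416667° lat. NE corner is SW corner plus one full cell.
latitude 48.2917, longitude -107.3333.

48.2917, -107.3333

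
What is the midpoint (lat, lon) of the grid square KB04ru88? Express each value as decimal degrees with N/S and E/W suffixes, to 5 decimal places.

Field K=10, B=1: +10·20° lon, +1·10° lat → SW at lon 20°, lat -80°.
Square 0, 4: +0·2° lon, +4·1° lat → SW at lon 20°, lat -76°.
Subsquare r=17, u=20: +17·0.0833333° lon, +20·0.0416667° lat → SW at lon 21.4167°, lat -75.1667°.
Extended square 8, 8: +8·0.00833333° lon, +8·0.00416667° lat → SW at lon 21.4833°, lat -75.1333°.
Cell spans 0.00833333° lon × 0.00416667° lat. Centre is SW corner plus half of each.
latitude 75.13125° S, longitude 21.48750° E.

75.13125° S, 21.48750° E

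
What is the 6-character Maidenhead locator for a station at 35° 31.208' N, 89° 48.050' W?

Offset from 180°W / 90°S: lon 90.1992°, lat 125.5201°.
Field: lon ⌊90.1992/20⌋ = 4 → E; lat ⌊125.5201/10⌋ = 12 → M.
Square: lon ⌊10.1992/2⌋ = 5; lat ⌊5.5201/1⌋ = 5.
Subsquare: lon ⌊0.1992/0.0833333⌋ = 2 → c; lat ⌊0.5201/0.0416667⌋ = 12 → m.

EM55cm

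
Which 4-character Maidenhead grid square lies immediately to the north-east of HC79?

HD80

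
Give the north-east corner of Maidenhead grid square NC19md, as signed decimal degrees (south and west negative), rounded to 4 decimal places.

-60.8333, 83.0833

Field N=13, C=2: +13·20° lon, +2·10° lat → SW at lon 80°, lat -70°.
Square 1, 9: +1·2° lon, +9·1° lat → SW at lon 82°, lat -61°.
Subsquare m=12, d=3: +12·0.0833333° lon, +3·0.0416667° lat → SW at lon 83°, lat -60.875°.
Cell spans 0.0833333° lon × 0.0416667° lat. NE corner is SW corner plus one full cell.
latitude -60.8333, longitude 83.0833.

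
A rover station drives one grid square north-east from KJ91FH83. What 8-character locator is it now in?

KJ91fh94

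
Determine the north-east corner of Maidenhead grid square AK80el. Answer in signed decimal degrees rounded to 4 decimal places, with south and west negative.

Field A=0, K=10: +0·20° lon, +10·10° lat → SW at lon -180°, lat 10°.
Square 8, 0: +8·2° lon, +0·1° lat → SW at lon -164°, lat 10°.
Subsquare e=4, l=11: +4·0.0833333° lon, +11·0.0416667° lat → SW at lon -163.667°, lat 10.4583°.
Cell spans 0.0833333° lon × 0.0416667° lat. NE corner is SW corner plus one full cell.
latitude 10.5000, longitude -163.5833.

10.5000, -163.5833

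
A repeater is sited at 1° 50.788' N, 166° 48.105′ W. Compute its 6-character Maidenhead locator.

AJ61ou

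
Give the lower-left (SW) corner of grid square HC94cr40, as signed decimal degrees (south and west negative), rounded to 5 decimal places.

-65.29167, -21.80000

Field H=7, C=2: +7·20° lon, +2·10° lat → SW at lon -40°, lat -70°.
Square 9, 4: +9·2° lon, +4·1° lat → SW at lon -22°, lat -66°.
Subsquare c=2, r=17: +2·0.0833333° lon, +17·0.0416667° lat → SW at lon -21.8333°, lat -65.2917°.
Extended square 4, 0: +4·0.00833333° lon, +0·0.00416667° lat → SW at lon -21.8°, lat -65.2917°.
latitude -65.29167, longitude -21.80000.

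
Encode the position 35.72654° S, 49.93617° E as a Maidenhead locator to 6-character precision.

LF44xg

Add 180° to longitude and 90° to latitude: 229.9362, 54.2735.
Field: 229.9362/20 → 11 → L, 54.2735/10 → 5 → F; chars LF.
Square: 9.9362/2 → 4, 4.2735/1 → 4; chars 44.
Subsquare: 1.9362/0.0833333 → 23 → x, 0.2735/0.0416667 → 6 → g; chars xg.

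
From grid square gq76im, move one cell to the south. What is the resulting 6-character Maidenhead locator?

Latitude subsquare m = 12; −1 → 11 = l.
The longitude characters are unchanged.

GQ76il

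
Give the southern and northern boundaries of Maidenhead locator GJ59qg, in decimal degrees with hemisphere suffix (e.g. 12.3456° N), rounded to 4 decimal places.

9.2500° N, 9.2917° N

Field G=6, J=9: +6·20° lon, +9·10° lat → SW at lon -60°, lat 0°.
Square 5, 9: +5·2° lon, +9·1° lat → SW at lon -50°, lat 9°.
Subsquare q=16, g=6: +16·0.0833333° lon, +6·0.0416667° lat → SW at lon -48.6667°, lat 9.25°.
Cell spans 0.0833333° lon × 0.0416667° lat.
south 9.2500° N, north 9.2917° N.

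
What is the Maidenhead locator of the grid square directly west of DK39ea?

DK39da

Longitude subsquare e = 4; −1 → 3 = d.
The latitude characters are unchanged.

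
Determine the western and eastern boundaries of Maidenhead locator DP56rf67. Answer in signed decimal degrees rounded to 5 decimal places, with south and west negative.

Field D=3, P=15: +3·20° lon, +15·10° lat → SW at lon -120°, lat 60°.
Square 5, 6: +5·2° lon, +6·1° lat → SW at lon -110°, lat 66°.
Subsquare r=17, f=5: +17·0.0833333° lon, +5·0.0416667° lat → SW at lon -108.583°, lat 66.2083°.
Extended square 6, 7: +6·0.00833333° lon, +7·0.00416667° lat → SW at lon -108.533°, lat 66.2375°.
Cell spans 0.00833333° lon × 0.00416667° lat.
west -108.53333, east -108.52500.

-108.53333, -108.52500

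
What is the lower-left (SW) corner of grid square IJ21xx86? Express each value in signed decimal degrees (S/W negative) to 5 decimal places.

Field I=8, J=9: +8·20° lon, +9·10° lat → SW at lon -20°, lat 0°.
Square 2, 1: +2·2° lon, +1·1° lat → SW at lon -16°, lat 1°.
Subsquare x=23, x=23: +23·0.0833333° lon, +23·0.0416667° lat → SW at lon -14.0833°, lat 1.95833°.
Extended square 8, 6: +8·0.00833333° lon, +6·0.00416667° lat → SW at lon -14.0167°, lat 1.98333°.
latitude 1.98333, longitude -14.01667.

1.98333, -14.01667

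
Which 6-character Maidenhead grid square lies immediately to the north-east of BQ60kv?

Longitude subsquare k = 10; +1 → 11 = l.
Latitude subsquare v = 21; +1 → 22 = w.

BQ60lw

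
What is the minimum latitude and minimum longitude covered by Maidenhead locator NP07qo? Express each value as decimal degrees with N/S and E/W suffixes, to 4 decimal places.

67.5833° N, 81.3333° E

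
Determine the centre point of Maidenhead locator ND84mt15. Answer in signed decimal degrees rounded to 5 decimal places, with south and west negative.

-55.18542, 97.01250

Field N=13, D=3: +13·20° lon, +3·10° lat → SW at lon 80°, lat -60°.
Square 8, 4: +8·2° lon, +4·1° lat → SW at lon 96°, lat -56°.
Subsquare m=12, t=19: +12·0.0833333° lon, +19·0.0416667° lat → SW at lon 97°, lat -55.2083°.
Extended square 1, 5: +1·0.00833333° lon, +5·0.00416667° lat → SW at lon 97.0083°, lat -55.1875°.
Cell spans 0.00833333° lon × 0.00416667° lat. Centre is SW corner plus half of each.
latitude -55.18542, longitude 97.01250.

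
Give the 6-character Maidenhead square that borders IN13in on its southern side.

IN13im

Latitude subsquare n = 13; −1 → 12 = m.
The longitude characters are unchanged.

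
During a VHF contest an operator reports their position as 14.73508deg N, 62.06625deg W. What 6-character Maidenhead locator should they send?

FK84xr

Shift to the Maidenhead origin (180°W, 90°S): lon 117.9338, lat 104.7351.
Field: lon ⌊117.9338/20⌋ = 5 → F; lat ⌊104.7351/10⌋ = 10 → K.
Square: lon ⌊17.9338/2⌋ = 8; lat ⌊4.7351/1⌋ = 4.
Subsquare: lon ⌊1.9338/0.0833333⌋ = 23 → x; lat ⌊0.7351/0.0416667⌋ = 17 → r.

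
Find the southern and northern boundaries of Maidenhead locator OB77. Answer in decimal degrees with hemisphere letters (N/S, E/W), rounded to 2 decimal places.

73.00° S, 72.00° S

Field O=14, B=1: +14·20° lon, +1·10° lat → SW at lon 100°, lat -80°.
Square 7, 7: +7·2° lon, +7·1° lat → SW at lon 114°, lat -73°.
Cell spans 2° lon × 1° lat.
south 73.00° S, north 72.00° S.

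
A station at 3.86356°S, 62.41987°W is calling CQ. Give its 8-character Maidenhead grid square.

FI86sd92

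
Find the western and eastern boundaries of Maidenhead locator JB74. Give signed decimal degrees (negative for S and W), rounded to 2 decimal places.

14.00, 16.00

Field J=9, B=1: +9·20° lon, +1·10° lat → SW at lon 0°, lat -80°.
Square 7, 4: +7·2° lon, +4·1° lat → SW at lon 14°, lat -76°.
Cell spans 2° lon × 1° lat.
west 14.00, east 16.00.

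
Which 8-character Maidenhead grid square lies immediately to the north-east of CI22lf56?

CI22lf67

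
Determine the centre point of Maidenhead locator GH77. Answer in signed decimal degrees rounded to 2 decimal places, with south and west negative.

-12.50, -45.00

Field G=6, H=7: +6·20° lon, +7·10° lat → SW at lon -60°, lat -20°.
Square 7, 7: +7·2° lon, +7·1° lat → SW at lon -46°, lat -13°.
Cell spans 2° lon × 1° lat. Centre is SW corner plus half of each.
latitude -12.50, longitude -45.00.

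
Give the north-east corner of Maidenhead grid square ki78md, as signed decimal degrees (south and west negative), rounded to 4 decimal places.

-1.8333, 35.0833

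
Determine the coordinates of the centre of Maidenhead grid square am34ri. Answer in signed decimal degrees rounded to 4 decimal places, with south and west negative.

Field A=0, M=12: +0·20° lon, +12·10° lat → SW at lon -180°, lat 30°.
Square 3, 4: +3·2° lon, +4·1° lat → SW at lon -174°, lat 34°.
Subsquare r=17, i=8: +17·0.0833333° lon, +8·0.0416667° lat → SW at lon -172.583°, lat 34.3333°.
Cell spans 0.0833333° lon × 0.0416667° lat. Centre is SW corner plus half of each.
latitude 34.3542, longitude -172.5417.

34.3542, -172.5417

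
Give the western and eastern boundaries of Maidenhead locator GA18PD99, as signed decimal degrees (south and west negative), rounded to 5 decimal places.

-56.67500, -56.66667

Field G=6, A=0: +6·20° lon, +0·10° lat → SW at lon -60°, lat -90°.
Square 1, 8: +1·2° lon, +8·1° lat → SW at lon -58°, lat -82°.
Subsquare p=15, d=3: +15·0.0833333° lon, +3·0.0416667° lat → SW at lon -56.75°, lat -81.875°.
Extended square 9, 9: +9·0.00833333° lon, +9·0.00416667° lat → SW at lon -56.675°, lat -81.8375°.
Cell spans 0.00833333° lon × 0.00416667° lat.
west -56.67500, east -56.66667.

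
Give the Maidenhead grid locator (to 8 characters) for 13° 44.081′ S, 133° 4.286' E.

PH66mg83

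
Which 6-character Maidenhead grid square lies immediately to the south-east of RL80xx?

RL90aw

Longitude subsquare x = 23; +1 → 24, wraps to 0 = a, carry into square.
Longitude square 8; +1 → 9.
Latitude subsquare x = 23; −1 → 22 = w.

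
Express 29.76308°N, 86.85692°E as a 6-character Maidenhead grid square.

Offset from 180°W / 90°S: lon 266.8569°, lat 119.7631°.
Field: 266.8569/20 → 13 → N, 119.7631/10 → 11 → L; chars NL.
Square: 6.8569/2 → 3, 9.7631/1 → 9; chars 39.
Subsquare: 0.8569/0.0833333 → 10 → k, 0.7631/0.0416667 → 18 → s; chars ks.

NL39ks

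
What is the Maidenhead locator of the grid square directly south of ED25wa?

Latitude subsquare a = 0; −1 → -1, wraps to 23 = x, carry into square.
Latitude square 5; −1 → 4.
The longitude characters are unchanged.

ED24wx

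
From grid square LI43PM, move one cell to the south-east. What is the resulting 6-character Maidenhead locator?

Longitude subsquare p = 15; +1 → 16 = q.
Latitude subsquare m = 12; −1 → 11 = l.

LI43ql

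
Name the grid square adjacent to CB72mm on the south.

Latitude subsquare m = 12; −1 → 11 = l.
The longitude characters are unchanged.

CB72ml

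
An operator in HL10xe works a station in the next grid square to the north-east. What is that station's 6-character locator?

Longitude subsquare x = 23; +1 → 24, wraps to 0 = a, carry into square.
Longitude square 1; +1 → 2.
Latitude subsquare e = 4; +1 → 5 = f.

HL20af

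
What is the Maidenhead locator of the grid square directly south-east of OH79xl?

OH89ak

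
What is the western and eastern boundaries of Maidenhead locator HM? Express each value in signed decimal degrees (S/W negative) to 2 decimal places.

-40.00, -20.00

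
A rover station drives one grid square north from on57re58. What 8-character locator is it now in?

Latitude extended square 8; +1 → 9.
The longitude characters are unchanged.

ON57re59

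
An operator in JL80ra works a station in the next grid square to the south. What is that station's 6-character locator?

Latitude subsquare a = 0; −1 → -1, wraps to 23 = x, carry into square.
Latitude square 0; −1 → -1, wraps to 9, carry into field.
Latitude field L = 11; −1 → 10 = K.
The longitude characters are unchanged.

JK89rx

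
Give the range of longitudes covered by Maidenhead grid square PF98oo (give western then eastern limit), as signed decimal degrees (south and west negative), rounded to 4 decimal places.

Field P=15, F=5: +15·20° lon, +5·10° lat → SW at lon 120°, lat -40°.
Square 9, 8: +9·2° lon, +8·1° lat → SW at lon 138°, lat -32°.
Subsquare o=14, o=14: +14·0.0833333° lon, +14·0.0416667° lat → SW at lon 139.167°, lat -31.4167°.
Cell spans 0.0833333° lon × 0.0416667° lat.
west 139.1667, east 139.2500.

139.1667, 139.2500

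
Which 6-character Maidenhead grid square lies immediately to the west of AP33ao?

AP23xo

Longitude subsquare a = 0; −1 → -1, wraps to 23 = x, carry into square.
Longitude square 3; −1 → 2.
The latitude characters are unchanged.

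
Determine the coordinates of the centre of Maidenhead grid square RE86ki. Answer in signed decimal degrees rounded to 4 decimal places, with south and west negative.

Field R=17, E=4: +17·20° lon, +4·10° lat → SW at lon 160°, lat -50°.
Square 8, 6: +8·2° lon, +6·1° lat → SW at lon 176°, lat -44°.
Subsquare k=10, i=8: +10·0.0833333° lon, +8·0.0416667° lat → SW at lon 176.833°, lat -43.6667°.
Cell spans 0.0833333° lon × 0.0416667° lat. Centre is SW corner plus half of each.
latitude -43.6458, longitude 176.8750.

-43.6458, 176.8750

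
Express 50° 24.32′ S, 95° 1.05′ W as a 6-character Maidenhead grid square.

Add 180° to longitude and 90° to latitude: 84.9825, 39.5947.
Field: lon ⌊84.9825/20⌋ = 4 → E; lat ⌊39.5947/10⌋ = 3 → D.
Square: lon ⌊4.9825/2⌋ = 2; lat ⌊9.5947/1⌋ = 9.
Subsquare: lon ⌊0.9825/0.0833333⌋ = 11 → l; lat ⌊0.5947/0.0416667⌋ = 14 → o.

ED29lo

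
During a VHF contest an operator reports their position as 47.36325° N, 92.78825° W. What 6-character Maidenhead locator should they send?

EN37oi

Offset from 180°W / 90°S: lon 87.2117°, lat 137.3632°.
Field: lon ⌊87.2117/20⌋ = 4 → E; lat ⌊137.3632/10⌋ = 13 → N.
Square: lon ⌊7.2117/2⌋ = 3; lat ⌊7.3632/1⌋ = 7.
Subsquare: lon ⌊1.2117/0.0833333⌋ = 14 → o; lat ⌊0.3632/0.0416667⌋ = 8 → i.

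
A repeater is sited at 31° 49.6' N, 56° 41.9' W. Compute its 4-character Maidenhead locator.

GM11

Add 180° to longitude and 90° to latitude: 123.30, 121.83.
Field (20°×10°, letters A–R): lon ⌊123.30/20⌋ = 6 → G; lat ⌊121.83/10⌋ = 12 → M.
Square (2°×1°, digits 0–9): lon ⌊3.30/2⌋ = 1; lat ⌊1.83/1⌋ = 1.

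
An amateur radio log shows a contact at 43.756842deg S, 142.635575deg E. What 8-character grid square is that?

QE16hf68

Shift to the Maidenhead origin (180°W, 90°S): lon 322.63558, lat 46.24316.
Field: lon ⌊322.63558/20⌋ = 16 → Q; lat ⌊46.24316/10⌋ = 4 → E.
Square: lon ⌊2.63558/2⌋ = 1; lat ⌊6.24316/1⌋ = 6.
Subsquare: lon ⌊0.63558/0.0833333⌋ = 7 → h; lat ⌊0.24316/0.0416667⌋ = 5 → f.
Extended square: lon ⌊0.05224/0.00833333⌋ = 6; lat ⌊0.03482/0.00416667⌋ = 8.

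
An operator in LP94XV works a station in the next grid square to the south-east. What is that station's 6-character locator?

Longitude subsquare x = 23; +1 → 24, wraps to 0 = a, carry into square.
Longitude square 9; +1 → 10, wraps to 0, carry into field.
Longitude field L = 11; +1 → 12 = M.
Latitude subsquare v = 21; −1 → 20 = u.

MP04au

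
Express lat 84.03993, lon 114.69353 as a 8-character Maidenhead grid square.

OR74ia39

Offset from 180°W / 90°S: lon 294.69353°, lat 174.03993°.
Field (20°×10°, letters A–R): 294.69353/20 → 14 → O, 174.03993/10 → 17 → R; chars OR.
Square (2°×1°, digits 0–9): 14.69353/2 → 7, 4.03993/1 → 4; chars 74.
Subsquare (5′×2.5′, letters a–x): 0.69353/0.0833333 → 8 → i, 0.03993/0.0416667 → 0 → a; chars ia.
Extended square (30″×15″, digits 0–9): 0.02686/0.00833333 → 3, 0.03993/0.00416667 → 9; chars 39.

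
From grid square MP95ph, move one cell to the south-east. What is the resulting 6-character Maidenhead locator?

Longitude subsquare p = 15; +1 → 16 = q.
Latitude subsquare h = 7; −1 → 6 = g.

MP95qg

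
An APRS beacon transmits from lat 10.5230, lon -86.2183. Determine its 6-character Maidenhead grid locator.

EK60vm

Offset from 180°W / 90°S: lon 93.7817°, lat 100.5230°.
Field: lon ⌊93.7817/20⌋ = 4 → E; lat ⌊100.5230/10⌋ = 10 → K.
Square: lon ⌊13.7817/2⌋ = 6; lat ⌊0.5230/1⌋ = 0.
Subsquare: lon ⌊1.7817/0.0833333⌋ = 21 → v; lat ⌊0.5230/0.0416667⌋ = 12 → m.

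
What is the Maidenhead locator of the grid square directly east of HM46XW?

HM56aw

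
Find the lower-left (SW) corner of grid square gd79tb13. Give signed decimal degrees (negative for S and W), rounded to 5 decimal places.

Field G=6, D=3: +6·20° lon, +3·10° lat → SW at lon -60°, lat -60°.
Square 7, 9: +7·2° lon, +9·1° lat → SW at lon -46°, lat -51°.
Subsquare t=19, b=1: +19·0.0833333° lon, +1·0.0416667° lat → SW at lon -44.4167°, lat -50.9583°.
Extended square 1, 3: +1·0.00833333° lon, +3·0.00416667° lat → SW at lon -44.4083°, lat -50.9458°.
latitude -50.94583, longitude -44.40833.

-50.94583, -44.40833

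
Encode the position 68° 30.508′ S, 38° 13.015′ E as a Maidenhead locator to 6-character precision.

KC91cl

Shift to the Maidenhead origin (180°W, 90°S): lon 218.2169, lat 21.4915.
Field: lon ⌊218.2169/20⌋ = 10 → K; lat ⌊21.4915/10⌋ = 2 → C.
Square: lon ⌊18.2169/2⌋ = 9; lat ⌊1.4915/1⌋ = 1.
Subsquare: lon ⌊0.2169/0.0833333⌋ = 2 → c; lat ⌊0.4915/0.0416667⌋ = 11 → l.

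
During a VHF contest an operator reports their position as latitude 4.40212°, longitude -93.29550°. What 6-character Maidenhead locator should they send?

Shift to the Maidenhead origin (180°W, 90°S): lon 86.7045, lat 94.4021.
Field: 86.7045/20 → 4 → E, 94.4021/10 → 9 → J; chars EJ.
Square: 6.7045/2 → 3, 4.4021/1 → 4; chars 34.
Subsquare: 0.7045/0.0833333 → 8 → i, 0.4021/0.0416667 → 9 → j; chars ij.

EJ34ij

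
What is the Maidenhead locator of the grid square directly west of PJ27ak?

PJ17xk

Longitude subsquare a = 0; −1 → -1, wraps to 23 = x, carry into square.
Longitude square 2; −1 → 1.
The latitude characters are unchanged.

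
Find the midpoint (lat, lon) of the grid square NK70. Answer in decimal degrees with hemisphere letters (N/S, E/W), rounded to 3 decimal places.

10.500° N, 95.000° E

Field N=13, K=10: +13·20° lon, +10·10° lat → SW at lon 80°, lat 10°.
Square 7, 0: +7·2° lon, +0·1° lat → SW at lon 94°, lat 10°.
Cell spans 2° lon × 1° lat. Centre is SW corner plus half of each.
latitude 10.500° N, longitude 95.000° E.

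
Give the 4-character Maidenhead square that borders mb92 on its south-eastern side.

Longitude square 9; +1 → 10, wraps to 0, carry into field.
Longitude field M = 12; +1 → 13 = N.
Latitude square 2; −1 → 1.

NB01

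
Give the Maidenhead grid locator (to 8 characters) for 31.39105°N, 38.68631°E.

KM91ij23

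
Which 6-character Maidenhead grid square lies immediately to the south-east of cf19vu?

CF19wt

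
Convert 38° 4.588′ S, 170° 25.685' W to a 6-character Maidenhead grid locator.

AF41sw

Offset from 180°W / 90°S: lon 9.5719°, lat 51.9235°.
Field: 9.5719/20 → 0 → A, 51.9235/10 → 5 → F; chars AF.
Square: 9.5719/2 → 4, 1.9235/1 → 1; chars 41.
Subsquare: 1.5719/0.0833333 → 18 → s, 0.9235/0.0416667 → 22 → w; chars sw.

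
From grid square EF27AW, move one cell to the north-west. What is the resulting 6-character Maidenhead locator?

EF17xx

Longitude subsquare a = 0; −1 → -1, wraps to 23 = x, carry into square.
Longitude square 2; −1 → 1.
Latitude subsquare w = 22; +1 → 23 = x.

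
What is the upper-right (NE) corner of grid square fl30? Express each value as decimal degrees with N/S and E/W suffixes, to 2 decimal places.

21.00° N, 72.00° W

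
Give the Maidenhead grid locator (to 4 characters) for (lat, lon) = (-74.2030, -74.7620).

Shift to the Maidenhead origin (180°W, 90°S): lon 105.24, lat 15.80.
Field: lon ⌊105.24/20⌋ = 5 → F; lat ⌊15.80/10⌋ = 1 → B.
Square: lon ⌊5.24/2⌋ = 2; lat ⌊5.80/1⌋ = 5.

FB25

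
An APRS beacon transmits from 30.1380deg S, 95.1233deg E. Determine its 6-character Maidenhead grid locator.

NF79nu

Add 180° to longitude and 90° to latitude: 275.1233, 59.8620.
Field: lon ⌊275.1233/20⌋ = 13 → N; lat ⌊59.8620/10⌋ = 5 → F.
Square: lon ⌊15.1233/2⌋ = 7; lat ⌊9.8620/1⌋ = 9.
Subsquare: lon ⌊1.1233/0.0833333⌋ = 13 → n; lat ⌊0.8620/0.0416667⌋ = 20 → u.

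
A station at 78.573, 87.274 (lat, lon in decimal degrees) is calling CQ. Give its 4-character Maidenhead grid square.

Add 180° to longitude and 90° to latitude: 267.27, 168.57.
Field: lon ⌊267.27/20⌋ = 13 → N; lat ⌊168.57/10⌋ = 16 → Q.
Square: lon ⌊7.27/2⌋ = 3; lat ⌊8.57/1⌋ = 8.

NQ38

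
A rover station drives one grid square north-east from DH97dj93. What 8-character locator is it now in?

Longitude extended square 9; +1 → 10, wraps to 0, carry into subsquare.
Longitude subsquare d = 3; +1 → 4 = e.
Latitude extended square 3; +1 → 4.

DH97ej04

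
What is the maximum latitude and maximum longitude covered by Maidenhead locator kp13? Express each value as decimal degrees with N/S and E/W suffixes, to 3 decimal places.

64.000° N, 24.000° E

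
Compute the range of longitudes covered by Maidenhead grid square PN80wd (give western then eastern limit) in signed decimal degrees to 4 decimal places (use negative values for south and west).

Field P=15, N=13: +15·20° lon, +13·10° lat → SW at lon 120°, lat 40°.
Square 8, 0: +8·2° lon, +0·1° lat → SW at lon 136°, lat 40°.
Subsquare w=22, d=3: +22·0.0833333° lon, +3·0.0416667° lat → SW at lon 137.833°, lat 40.125°.
Cell spans 0.0833333° lon × 0.0416667° lat.
west 137.8333, east 137.9167.

137.8333, 137.9167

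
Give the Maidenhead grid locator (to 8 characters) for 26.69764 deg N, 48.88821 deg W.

Shift to the Maidenhead origin (180°W, 90°S): lon 131.11179, lat 116.69764.
Field: 131.11179/20 → 6 → G, 116.69764/10 → 11 → L; chars GL.
Square: 11.11179/2 → 5, 6.69764/1 → 6; chars 56.
Subsquare: 1.11179/0.0833333 → 13 → n, 0.69764/0.0416667 → 16 → q; chars nq.
Extended square: 0.02846/0.00833333 → 3, 0.03097/0.00416667 → 7; chars 37.

GL56nq37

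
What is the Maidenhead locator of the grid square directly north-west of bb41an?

Longitude subsquare a = 0; −1 → -1, wraps to 23 = x, carry into square.
Longitude square 4; −1 → 3.
Latitude subsquare n = 13; +1 → 14 = o.

BB31xo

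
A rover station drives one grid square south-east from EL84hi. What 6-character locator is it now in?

EL84ih

Longitude subsquare h = 7; +1 → 8 = i.
Latitude subsquare i = 8; −1 → 7 = h.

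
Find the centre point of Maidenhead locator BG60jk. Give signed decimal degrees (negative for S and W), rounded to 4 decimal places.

Field B=1, G=6: +1·20° lon, +6·10° lat → SW at lon -160°, lat -30°.
Square 6, 0: +6·2° lon, +0·1° lat → SW at lon -148°, lat -30°.
Subsquare j=9, k=10: +9·0.0833333° lon, +10·0.0416667° lat → SW at lon -147.25°, lat -29.5833°.
Cell spans 0.0833333° lon × 0.0416667° lat. Centre is SW corner plus half of each.
latitude -29.5625, longitude -147.2083.

-29.5625, -147.2083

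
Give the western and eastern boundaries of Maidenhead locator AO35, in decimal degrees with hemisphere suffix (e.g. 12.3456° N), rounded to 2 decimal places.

174.00° W, 172.00° W

Field A=0, O=14: +0·20° lon, +14·10° lat → SW at lon -180°, lat 50°.
Square 3, 5: +3·2° lon, +5·1° lat → SW at lon -174°, lat 55°.
Cell spans 2° lon × 1° lat.
west 174.00° W, east 172.00° W.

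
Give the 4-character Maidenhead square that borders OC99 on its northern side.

OD90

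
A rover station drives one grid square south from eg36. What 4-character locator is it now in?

Latitude square 6; −1 → 5.
The longitude characters are unchanged.

EG35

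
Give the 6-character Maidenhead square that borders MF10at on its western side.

MF00xt

Longitude subsquare a = 0; −1 → -1, wraps to 23 = x, carry into square.
Longitude square 1; −1 → 0.
The latitude characters are unchanged.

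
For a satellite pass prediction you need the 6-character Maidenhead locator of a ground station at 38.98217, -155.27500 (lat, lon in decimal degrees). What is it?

BM28ix

Offset from 180°W / 90°S: lon 24.7250°, lat 128.9822°.
Field: 24.7250/20 → 1 → B, 128.9822/10 → 12 → M; chars BM.
Square: 4.7250/2 → 2, 8.9822/1 → 8; chars 28.
Subsquare: 0.7250/0.0833333 → 8 → i, 0.9822/0.0416667 → 23 → x; chars ix.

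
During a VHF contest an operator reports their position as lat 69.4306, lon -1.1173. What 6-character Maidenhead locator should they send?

IP99kk

Shift to the Maidenhead origin (180°W, 90°S): lon 178.8827, lat 159.4306.
Field: 178.8827/20 → 8 → I, 159.4306/10 → 15 → P; chars IP.
Square: 18.8827/2 → 9, 9.4306/1 → 9; chars 99.
Subsquare: 0.8827/0.0833333 → 10 → k, 0.4306/0.0416667 → 10 → k; chars kk.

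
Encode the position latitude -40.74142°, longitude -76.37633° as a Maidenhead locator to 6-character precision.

Offset from 180°W / 90°S: lon 103.6237°, lat 49.2586°.
Field: 103.6237/20 → 5 → F, 49.2586/10 → 4 → E; chars FE.
Square: 3.6237/2 → 1, 9.2586/1 → 9; chars 19.
Subsquare: 1.6237/0.0833333 → 19 → t, 0.2586/0.0416667 → 6 → g; chars tg.

FE19tg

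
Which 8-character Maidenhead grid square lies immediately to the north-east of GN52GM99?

GN52hn00

Longitude extended square 9; +1 → 10, wraps to 0, carry into subsquare.
Longitude subsquare g = 6; +1 → 7 = h.
Latitude extended square 9; +1 → 10, wraps to 0, carry into subsquare.
Latitude subsquare m = 12; +1 → 13 = n.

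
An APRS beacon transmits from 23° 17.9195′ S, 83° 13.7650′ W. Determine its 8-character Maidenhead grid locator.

Shift to the Maidenhead origin (180°W, 90°S): lon 96.77058, lat 66.70134.
Field: lon ⌊96.77058/20⌋ = 4 → E; lat ⌊66.70134/10⌋ = 6 → G.
Square: lon ⌊16.77058/2⌋ = 8; lat ⌊6.70134/1⌋ = 6.
Subsquare: lon ⌊0.77058/0.0833333⌋ = 9 → j; lat ⌊0.70134/0.0416667⌋ = 16 → q.
Extended square: lon ⌊0.02058/0.00833333⌋ = 2; lat ⌊0.03467/0.00416667⌋ = 8.

EG86jq28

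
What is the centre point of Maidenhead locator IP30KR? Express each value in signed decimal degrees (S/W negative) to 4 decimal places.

Field I=8, P=15: +8·20° lon, +15·10° lat → SW at lon -20°, lat 60°.
Square 3, 0: +3·2° lon, +0·1° lat → SW at lon -14°, lat 60°.
Subsquare k=10, r=17: +10·0.0833333° lon, +17·0.0416667° lat → SW at lon -13.1667°, lat 60.7083°.
Cell spans 0.0833333° lon × 0.0416667° lat. Centre is SW corner plus half of each.
latitude 60.7292, longitude -13.1250.

60.7292, -13.1250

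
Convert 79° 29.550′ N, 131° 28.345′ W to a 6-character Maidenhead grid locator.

Offset from 180°W / 90°S: lon 48.5276°, lat 169.4925°.
Field: lon ⌊48.5276/20⌋ = 2 → C; lat ⌊169.4925/10⌋ = 16 → Q.
Square: lon ⌊8.5276/2⌋ = 4; lat ⌊9.4925/1⌋ = 9.
Subsquare: lon ⌊0.5276/0.0833333⌋ = 6 → g; lat ⌊0.4925/0.0416667⌋ = 11 → l.

CQ49gl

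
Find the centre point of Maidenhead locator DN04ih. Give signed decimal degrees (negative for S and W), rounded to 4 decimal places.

44.3125, -119.2917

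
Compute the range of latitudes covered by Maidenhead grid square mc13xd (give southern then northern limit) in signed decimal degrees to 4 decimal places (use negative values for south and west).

Field M=12, C=2: +12·20° lon, +2·10° lat → SW at lon 60°, lat -70°.
Square 1, 3: +1·2° lon, +3·1° lat → SW at lon 62°, lat -67°.
Subsquare x=23, d=3: +23·0.0833333° lon, +3·0.0416667° lat → SW at lon 63.9167°, lat -66.875°.
Cell spans 0.0833333° lon × 0.0416667° lat.
south -66.8750, north -66.8333.

-66.8750, -66.8333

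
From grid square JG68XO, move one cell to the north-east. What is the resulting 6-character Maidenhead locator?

JG78ap

Longitude subsquare x = 23; +1 → 24, wraps to 0 = a, carry into square.
Longitude square 6; +1 → 7.
Latitude subsquare o = 14; +1 → 15 = p.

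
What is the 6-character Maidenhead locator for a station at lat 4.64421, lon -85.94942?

Shift to the Maidenhead origin (180°W, 90°S): lon 94.0506, lat 94.6442.
Field: lon ⌊94.0506/20⌋ = 4 → E; lat ⌊94.6442/10⌋ = 9 → J.
Square: lon ⌊14.0506/2⌋ = 7; lat ⌊4.6442/1⌋ = 4.
Subsquare: lon ⌊0.0506/0.0833333⌋ = 0 → a; lat ⌊0.6442/0.0416667⌋ = 15 → p.

EJ74ap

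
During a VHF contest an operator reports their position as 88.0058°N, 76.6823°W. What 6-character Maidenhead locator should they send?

FR18pa

Shift to the Maidenhead origin (180°W, 90°S): lon 103.3177, lat 178.0058.
Field: lon ⌊103.3177/20⌋ = 5 → F; lat ⌊178.0058/10⌋ = 17 → R.
Square: lon ⌊3.3177/2⌋ = 1; lat ⌊8.0058/1⌋ = 8.
Subsquare: lon ⌊1.3177/0.0833333⌋ = 15 → p; lat ⌊0.0058/0.0416667⌋ = 0 → a.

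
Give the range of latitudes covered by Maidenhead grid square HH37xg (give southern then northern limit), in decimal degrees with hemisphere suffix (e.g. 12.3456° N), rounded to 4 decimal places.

Field H=7, H=7: +7·20° lon, +7·10° lat → SW at lon -40°, lat -20°.
Square 3, 7: +3·2° lon, +7·1° lat → SW at lon -34°, lat -13°.
Subsquare x=23, g=6: +23·0.0833333° lon, +6·0.0416667° lat → SW at lon -32.0833°, lat -12.75°.
Cell spans 0.0833333° lon × 0.0416667° lat.
south 12.7500° S, north 12.7083° S.

12.7500° S, 12.7083° S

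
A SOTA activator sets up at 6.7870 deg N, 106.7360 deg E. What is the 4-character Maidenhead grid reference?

OJ36

Add 180° to longitude and 90° to latitude: 286.74, 96.79.
Field: 286.74/20 → 14 → O, 96.79/10 → 9 → J; chars OJ.
Square: 6.74/2 → 3, 6.79/1 → 6; chars 36.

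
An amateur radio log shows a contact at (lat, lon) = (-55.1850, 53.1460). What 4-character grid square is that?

LD64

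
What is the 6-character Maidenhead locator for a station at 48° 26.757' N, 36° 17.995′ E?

KN88dk

Shift to the Maidenhead origin (180°W, 90°S): lon 216.2999, lat 138.4460.
Field: 216.2999/20 → 10 → K, 138.4460/10 → 13 → N; chars KN.
Square: 16.2999/2 → 8, 8.4460/1 → 8; chars 88.
Subsquare: 0.2999/0.0833333 → 3 → d, 0.4460/0.0416667 → 10 → k; chars dk.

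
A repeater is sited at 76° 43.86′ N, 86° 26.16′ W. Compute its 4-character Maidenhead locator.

EQ66

Offset from 180°W / 90°S: lon 93.56°, lat 166.73°.
Field: 93.56/20 → 4 → E, 166.73/10 → 16 → Q; chars EQ.
Square: 13.56/2 → 6, 6.73/1 → 6; chars 66.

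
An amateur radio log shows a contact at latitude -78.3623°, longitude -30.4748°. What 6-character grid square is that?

HB41sp

Shift to the Maidenhead origin (180°W, 90°S): lon 149.5252, lat 11.6377.
Field: 149.5252/20 → 7 → H, 11.6377/10 → 1 → B; chars HB.
Square: 9.5252/2 → 4, 1.6377/1 → 1; chars 41.
Subsquare: 1.5252/0.0833333 → 18 → s, 0.6377/0.0416667 → 15 → p; chars sp.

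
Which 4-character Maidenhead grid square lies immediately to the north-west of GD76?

Longitude square 7; −1 → 6.
Latitude square 6; +1 → 7.

GD67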